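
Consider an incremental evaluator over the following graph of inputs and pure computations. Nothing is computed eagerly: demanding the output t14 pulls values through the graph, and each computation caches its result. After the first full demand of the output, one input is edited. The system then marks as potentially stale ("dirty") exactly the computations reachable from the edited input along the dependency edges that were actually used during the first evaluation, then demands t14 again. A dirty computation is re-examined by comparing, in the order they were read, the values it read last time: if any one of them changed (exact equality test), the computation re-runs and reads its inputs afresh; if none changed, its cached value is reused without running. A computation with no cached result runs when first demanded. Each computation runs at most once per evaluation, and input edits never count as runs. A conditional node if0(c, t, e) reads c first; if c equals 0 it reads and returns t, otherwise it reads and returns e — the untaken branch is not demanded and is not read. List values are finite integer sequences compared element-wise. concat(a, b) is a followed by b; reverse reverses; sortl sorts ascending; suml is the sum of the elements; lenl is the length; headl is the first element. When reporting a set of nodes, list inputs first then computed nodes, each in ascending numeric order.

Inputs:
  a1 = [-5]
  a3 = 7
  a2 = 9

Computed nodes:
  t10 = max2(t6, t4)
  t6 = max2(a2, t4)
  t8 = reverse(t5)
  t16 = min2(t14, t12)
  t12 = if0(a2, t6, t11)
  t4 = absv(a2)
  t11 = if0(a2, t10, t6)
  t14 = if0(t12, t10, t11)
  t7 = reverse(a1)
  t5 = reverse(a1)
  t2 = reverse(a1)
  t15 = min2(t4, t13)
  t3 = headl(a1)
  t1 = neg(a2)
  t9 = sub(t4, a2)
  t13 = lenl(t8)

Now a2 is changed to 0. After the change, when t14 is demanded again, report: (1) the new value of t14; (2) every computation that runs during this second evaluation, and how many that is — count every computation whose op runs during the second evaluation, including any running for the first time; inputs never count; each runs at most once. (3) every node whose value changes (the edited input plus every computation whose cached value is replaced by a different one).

Initial pass — values computed on the first demand:
  t4 = absv(9) = 9
  t6 = max2(9, 9) = 9
  t11 = if0(a2=9 -> else branch t6) = 9
  t12 = if0(a2=9 -> else branch t11) = 9
  t14 = if0(t12=9 -> else branch t11) = 9

Second demand — change propagation:
  t4: re-runs because a2 9->0; new result 0.
  t6: re-runs because a2 9->0; t4 9->0; new result 0.
  t10: newly demanded (no cache) — executes and yields 0.
  t11: dirty yet unreached — the second evaluation never asks for it.
  t12: re-runs because a2 9->0; new result 0.
  t14: re-runs because t12 9->0; new result 0.

The important point: the flipped condition redirects demand; t11 is left stale, never re-checked.

t14 now evaluates to 0.
Run set: t4, t6, t10, t12, t14 (5 run).
Changed values: a2, t4, t6, t12, t14.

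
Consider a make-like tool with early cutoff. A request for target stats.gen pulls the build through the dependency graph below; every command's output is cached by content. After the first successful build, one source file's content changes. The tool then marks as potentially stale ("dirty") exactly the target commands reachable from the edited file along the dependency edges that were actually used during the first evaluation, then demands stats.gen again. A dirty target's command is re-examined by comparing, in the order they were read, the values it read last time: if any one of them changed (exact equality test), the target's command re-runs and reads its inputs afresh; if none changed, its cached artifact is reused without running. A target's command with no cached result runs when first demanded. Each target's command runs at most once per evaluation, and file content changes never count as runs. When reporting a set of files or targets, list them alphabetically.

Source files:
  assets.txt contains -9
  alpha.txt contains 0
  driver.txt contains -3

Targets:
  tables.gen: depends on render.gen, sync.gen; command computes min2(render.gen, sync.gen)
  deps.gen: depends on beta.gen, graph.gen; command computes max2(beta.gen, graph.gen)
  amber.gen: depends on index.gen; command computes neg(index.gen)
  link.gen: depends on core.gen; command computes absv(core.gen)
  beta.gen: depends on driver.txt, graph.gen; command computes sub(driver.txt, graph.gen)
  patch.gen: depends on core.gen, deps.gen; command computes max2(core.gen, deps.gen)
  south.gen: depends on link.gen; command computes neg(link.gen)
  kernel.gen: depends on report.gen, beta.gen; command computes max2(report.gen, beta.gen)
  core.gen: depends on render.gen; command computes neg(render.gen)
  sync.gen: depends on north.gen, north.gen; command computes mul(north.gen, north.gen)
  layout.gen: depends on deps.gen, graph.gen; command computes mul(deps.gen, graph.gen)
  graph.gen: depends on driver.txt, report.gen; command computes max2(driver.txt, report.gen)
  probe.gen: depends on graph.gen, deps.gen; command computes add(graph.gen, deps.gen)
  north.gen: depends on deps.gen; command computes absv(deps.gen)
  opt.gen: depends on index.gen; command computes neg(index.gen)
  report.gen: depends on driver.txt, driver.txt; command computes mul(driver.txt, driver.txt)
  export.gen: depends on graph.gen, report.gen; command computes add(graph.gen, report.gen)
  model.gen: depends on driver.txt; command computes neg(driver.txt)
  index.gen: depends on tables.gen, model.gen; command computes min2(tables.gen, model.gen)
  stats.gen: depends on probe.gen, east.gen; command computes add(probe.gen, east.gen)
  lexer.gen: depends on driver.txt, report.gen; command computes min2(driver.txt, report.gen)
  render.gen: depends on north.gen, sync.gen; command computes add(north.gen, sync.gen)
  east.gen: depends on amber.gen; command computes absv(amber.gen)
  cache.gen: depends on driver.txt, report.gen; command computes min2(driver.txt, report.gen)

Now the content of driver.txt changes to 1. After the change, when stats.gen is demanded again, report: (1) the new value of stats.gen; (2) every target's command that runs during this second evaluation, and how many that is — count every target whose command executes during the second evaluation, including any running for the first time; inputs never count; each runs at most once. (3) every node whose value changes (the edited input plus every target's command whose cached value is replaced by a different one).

First demand of the output computes:
  model.gen = neg(-3) = 3
  report.gen = mul(-3, -3) = 9
  graph.gen = max2(-3, 9) = 9
  beta.gen = sub(-3, 9) = -12
  deps.gen = max2(-12, 9) = 9
  north.gen = absv(9) = 9
  probe.gen = add(9, 9) = 18
  sync.gen = mul(9, 9) = 81
  render.gen = add(9, 81) = 90
  tables.gen = min2(90, 81) = 81
  index.gen = min2(81, 3) = 3
  amber.gen = neg(3) = -3
  east.gen = absv(-3) = 3
  stats.gen = add(18, 3) = 21

After the edit, cleaning proceeds:
  model.gen: a read changed (driver.txt -3->1) — executes, giving -1.
  report.gen: a read changed (driver.txt -3->1; driver.txt -3->1) — executes, giving 1.
  graph.gen: a read changed (driver.txt -3->1; report.gen 9->1) — executes, giving 1.
  beta.gen: a read changed (driver.txt -3->1; graph.gen 9->1) — executes, giving 0.
  deps.gen: a read changed (beta.gen -12->0; graph.gen 9->1) — executes, giving 1.
  north.gen: a read changed (deps.gen 9->1) — executes, giving 1.
  probe.gen: a read changed (graph.gen 9->1; deps.gen 9->1) — executes, giving 2.
  sync.gen: a read changed (north.gen 9->1; north.gen 9->1) — executes, giving 1.
  render.gen: a read changed (north.gen 9->1; sync.gen 81->1) — executes, giving 2.
  tables.gen: a read changed (render.gen 90->2; sync.gen 81->1) — executes, giving 1.
  index.gen: a read changed (tables.gen 81->1; model.gen 3->-1) — executes, giving -1.
  amber.gen: a read changed (index.gen 3->-1) — executes, giving 1.
  east.gen: a read changed (amber.gen -3->1) — executes, giving 1.
  stats.gen: a read changed (probe.gen 18->2; east.gen 3->1) — executes, giving 3.

Demanding stats.gen again yields 3.
14 target commands run: amber.gen, beta.gen, deps.gen, east.gen, graph.gen, index.gen, model.gen, north.gen, probe.gen, render.gen, report.gen, stats.gen, sync.gen, tables.gen.
The nodes whose values change: amber.gen, beta.gen, deps.gen, driver.txt, east.gen, graph.gen, index.gen, model.gen, north.gen, probe.gen, render.gen, report.gen, stats.gen, sync.gen, tables.gen.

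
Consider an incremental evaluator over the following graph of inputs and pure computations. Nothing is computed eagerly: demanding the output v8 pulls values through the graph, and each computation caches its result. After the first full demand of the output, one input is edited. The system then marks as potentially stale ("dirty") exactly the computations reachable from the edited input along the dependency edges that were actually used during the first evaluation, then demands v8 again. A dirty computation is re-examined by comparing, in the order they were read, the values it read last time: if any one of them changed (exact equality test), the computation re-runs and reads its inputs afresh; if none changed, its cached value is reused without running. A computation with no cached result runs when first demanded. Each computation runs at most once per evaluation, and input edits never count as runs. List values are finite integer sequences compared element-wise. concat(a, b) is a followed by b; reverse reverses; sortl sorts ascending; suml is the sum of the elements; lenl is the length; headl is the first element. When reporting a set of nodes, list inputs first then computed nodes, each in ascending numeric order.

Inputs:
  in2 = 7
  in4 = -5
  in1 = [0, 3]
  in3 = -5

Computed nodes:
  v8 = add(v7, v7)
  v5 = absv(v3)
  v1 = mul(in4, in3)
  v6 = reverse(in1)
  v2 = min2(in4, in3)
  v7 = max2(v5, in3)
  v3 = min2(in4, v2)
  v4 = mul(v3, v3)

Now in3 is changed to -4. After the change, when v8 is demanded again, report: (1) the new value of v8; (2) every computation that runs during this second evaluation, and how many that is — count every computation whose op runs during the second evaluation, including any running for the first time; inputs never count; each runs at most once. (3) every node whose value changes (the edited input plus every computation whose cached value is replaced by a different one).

Initial pass — values computed on the first demand:
  v2 = min2(-5, -5) = -5
  v3 = min2(-5, -5) = -5
  v5 = absv(-5) = 5
  v7 = max2(5, -5) = 5
  v8 = add(5, 5) = 10

Second demand — change propagation:
  v2: re-runs because in3 -5->-4; new result -5 (unchanged).
  v3: re-examined; everything it read last time is the same (in4 unchanged, v2 unchanged) — cache -5 kept, no run.
  v5: re-examined; everything it read last time is the same (v3 unchanged) — cache 5 kept, no run.
  v7: re-runs because in3 -5->-4; new result 5 (unchanged).
  v8: re-examined; everything it read last time is the same (v7 unchanged, v7 unchanged) — cache 10 kept, no run.

The important point: at v3 every value read last time is unchanged, so the dirty flag clears without a run.

v8 now evaluates to 10.
Run set: v2, v7 (2 run).
Changed values: in3.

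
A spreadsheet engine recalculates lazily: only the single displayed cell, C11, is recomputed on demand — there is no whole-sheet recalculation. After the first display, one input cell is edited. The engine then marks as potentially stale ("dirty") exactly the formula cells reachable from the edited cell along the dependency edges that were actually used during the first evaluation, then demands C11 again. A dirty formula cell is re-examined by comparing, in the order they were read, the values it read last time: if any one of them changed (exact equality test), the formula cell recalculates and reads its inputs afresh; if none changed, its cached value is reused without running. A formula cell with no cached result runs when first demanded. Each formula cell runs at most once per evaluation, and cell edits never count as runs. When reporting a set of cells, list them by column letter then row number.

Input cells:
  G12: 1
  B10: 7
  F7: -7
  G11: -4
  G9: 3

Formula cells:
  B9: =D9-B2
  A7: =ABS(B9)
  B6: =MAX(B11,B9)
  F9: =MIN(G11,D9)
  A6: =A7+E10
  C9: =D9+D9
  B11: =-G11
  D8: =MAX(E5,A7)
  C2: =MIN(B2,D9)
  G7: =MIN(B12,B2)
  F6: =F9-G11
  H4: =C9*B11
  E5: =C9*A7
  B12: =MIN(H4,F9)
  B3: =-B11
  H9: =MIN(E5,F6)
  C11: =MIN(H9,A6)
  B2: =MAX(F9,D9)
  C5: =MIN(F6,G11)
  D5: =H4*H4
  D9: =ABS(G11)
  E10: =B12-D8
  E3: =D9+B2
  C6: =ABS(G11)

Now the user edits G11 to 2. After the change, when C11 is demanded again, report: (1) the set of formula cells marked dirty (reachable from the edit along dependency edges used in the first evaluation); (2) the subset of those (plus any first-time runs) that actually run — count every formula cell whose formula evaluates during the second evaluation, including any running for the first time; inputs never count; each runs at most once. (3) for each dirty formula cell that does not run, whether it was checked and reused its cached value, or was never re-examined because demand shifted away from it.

Marked dirty: A6, A7, B2, B9, B11, B12, C9, C11, D8, D9, E5, E10, F6, F9, H4, H9.
Formula cells that run: A6, B2, B9, B11, B12, C9, C11, D9, E5, E10, F6, F9, H4 — 13 in total.
Checked but reused from cache: A7, D8, H9.
Key observation: the cutoff stops propagation at A7 — its inputs' values are unchanged, so it reuses its cache.

First evaluation (everything demanded from the output):
  B11 = -(-4) = 4
  D9 = ABS(-4) = 4
  C9 = 4 + 4 = 8
  F9 = MIN(-4, 4) = -4
  B2 = MAX(-4, 4) = 4
  B9 = 4 - 4 = 0
  A7 = ABS(0) = 0
  E5 = 8 * 0 = 0
  D8 = MAX(0, 0) = 0
  F6 = -4 - -4 = 0
  H4 = 8 * 4 = 32
  B12 = MIN(32, -4) = -4
  E10 = -4 - 0 = -4
  A6 = 0 + -4 = -4
  H9 = MIN(0, 0) = 0
  C11 = MIN(0, -4) = -4

Propagation after the edit:
  B11: runs — G11 -4->2; result -2.
  D9: runs — G11 -4->2; result 2.
  C9: runs — D9 4->2; D9 4->2; result 4.
  F9: runs — G11 -4->2; D9 4->2; result 2.
  B2: runs — F9 -4->2; D9 4->2; result 2.
  B9: runs — D9 4->2; B2 4->2; result 0 (same value as before).
  A7: checked — values it read are unchanged (B9 unchanged); reused cached 0 without running.
  E5: runs — C9 8->4; result 0 (same value as before).
  D8: checked — values it read are unchanged (E5 unchanged, A7 unchanged); reused cached 0 without running.
  F6: runs — F9 -4->2; G11 -4->2; result 0 (same value as before).
  H4: runs — C9 8->4; B11 4->-2; result -8.
  B12: runs — H4 32->-8; F9 -4->2; result -8.
  E10: runs — B12 -4->-8; result -8.
  A6: runs — E10 -4->-8; result -8.
  H9: checked — values it read are unchanged (E5 unchanged, F6 unchanged); reused cached 0 without running.
  C11: runs — A6 -4->-8; result -8.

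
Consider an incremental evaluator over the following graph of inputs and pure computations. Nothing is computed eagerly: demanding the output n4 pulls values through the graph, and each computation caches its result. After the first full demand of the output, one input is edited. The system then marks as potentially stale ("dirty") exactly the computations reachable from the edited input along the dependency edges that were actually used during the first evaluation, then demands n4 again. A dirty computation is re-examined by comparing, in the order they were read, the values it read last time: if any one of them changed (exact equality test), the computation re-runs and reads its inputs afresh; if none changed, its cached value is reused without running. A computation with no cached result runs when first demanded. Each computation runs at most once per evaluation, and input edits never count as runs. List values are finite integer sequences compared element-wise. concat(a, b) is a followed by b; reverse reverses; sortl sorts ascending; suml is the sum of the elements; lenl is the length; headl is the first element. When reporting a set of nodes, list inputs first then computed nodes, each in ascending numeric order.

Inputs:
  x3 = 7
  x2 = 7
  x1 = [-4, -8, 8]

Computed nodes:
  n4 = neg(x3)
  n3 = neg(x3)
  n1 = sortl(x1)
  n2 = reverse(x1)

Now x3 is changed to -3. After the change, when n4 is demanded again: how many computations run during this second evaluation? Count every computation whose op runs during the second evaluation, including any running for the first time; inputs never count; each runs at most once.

Run set: n4 (1 run).

Initial pass — values computed on the first demand:
  n4 = neg(7) = -7

Second demand — change propagation:
  n4: re-runs because x3 7->-3; new result 3.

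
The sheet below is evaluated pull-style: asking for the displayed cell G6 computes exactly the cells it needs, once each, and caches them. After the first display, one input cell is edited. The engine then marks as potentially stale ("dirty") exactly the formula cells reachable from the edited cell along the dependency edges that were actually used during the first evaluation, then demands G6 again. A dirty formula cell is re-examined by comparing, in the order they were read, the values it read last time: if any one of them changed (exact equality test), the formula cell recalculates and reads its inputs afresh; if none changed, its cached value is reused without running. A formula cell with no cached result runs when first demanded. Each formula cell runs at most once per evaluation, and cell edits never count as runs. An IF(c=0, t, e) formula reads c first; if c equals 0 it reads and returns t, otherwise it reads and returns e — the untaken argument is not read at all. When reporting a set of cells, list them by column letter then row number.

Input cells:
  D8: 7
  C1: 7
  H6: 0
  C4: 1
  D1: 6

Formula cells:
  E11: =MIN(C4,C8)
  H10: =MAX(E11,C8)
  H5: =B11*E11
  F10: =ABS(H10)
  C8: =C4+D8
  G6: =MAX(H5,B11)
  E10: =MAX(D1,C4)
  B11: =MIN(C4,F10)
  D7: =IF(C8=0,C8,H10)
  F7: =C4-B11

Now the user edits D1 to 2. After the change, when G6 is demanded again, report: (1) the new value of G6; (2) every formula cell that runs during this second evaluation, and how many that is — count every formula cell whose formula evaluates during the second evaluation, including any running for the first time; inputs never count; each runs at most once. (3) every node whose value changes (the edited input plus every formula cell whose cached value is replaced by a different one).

Demanding G6 again yields 1.
0 formula cells run: none.
The nodes whose values change: D1.
Note the shortcut — D1 feeds only undemanded nodes, so no recomputation happens.

First demand of the output computes:
  C8 = 1 + 7 = 8
  E11 = MIN(1, 8) = 1
  H10 = MAX(1, 8) = 8
  F10 = ABS(8) = 8
  B11 = MIN(1, 8) = 1
  H5 = 1 * 1 = 1
  G6 = MAX(1, 1) = 1

After the edit, cleaning proceeds:
  D1 only reaches undemanded nodes; the second demand re-runs nothing.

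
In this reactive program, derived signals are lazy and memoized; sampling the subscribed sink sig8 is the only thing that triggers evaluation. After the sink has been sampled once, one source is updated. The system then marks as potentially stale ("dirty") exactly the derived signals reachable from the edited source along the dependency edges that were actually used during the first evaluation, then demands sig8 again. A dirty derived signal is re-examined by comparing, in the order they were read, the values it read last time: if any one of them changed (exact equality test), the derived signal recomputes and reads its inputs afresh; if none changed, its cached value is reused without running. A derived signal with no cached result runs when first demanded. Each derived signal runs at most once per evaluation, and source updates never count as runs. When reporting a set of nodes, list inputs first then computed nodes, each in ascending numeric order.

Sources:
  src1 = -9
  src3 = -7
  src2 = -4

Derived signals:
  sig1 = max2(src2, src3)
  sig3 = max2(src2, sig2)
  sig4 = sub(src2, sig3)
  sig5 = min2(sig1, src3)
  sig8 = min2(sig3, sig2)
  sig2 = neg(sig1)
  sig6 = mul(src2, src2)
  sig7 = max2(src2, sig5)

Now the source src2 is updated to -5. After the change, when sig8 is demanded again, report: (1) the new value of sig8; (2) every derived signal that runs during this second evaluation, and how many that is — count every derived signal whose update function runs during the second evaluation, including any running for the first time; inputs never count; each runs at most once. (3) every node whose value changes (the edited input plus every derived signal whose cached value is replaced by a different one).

Demanding sig8 again yields 5.
4 derived signals run: sig1, sig2, sig3, sig8.
The nodes whose values change: src2, sig1, sig2, sig3, sig8.

First demand of the output computes:
  sig1 = max2(-4, -7) = -4
  sig2 = neg(-4) = 4
  sig3 = max2(-4, 4) = 4
  sig8 = min2(4, 4) = 4

After the edit, cleaning proceeds:
  sig1: a read changed (src2 -4->-5) — executes, giving -5.
  sig2: a read changed (sig1 -4->-5) — executes, giving 5.
  sig3: a read changed (src2 -4->-5; sig2 4->5) — executes, giving 5.
  sig8: a read changed (sig3 4->5; sig2 4->5) — executes, giving 5.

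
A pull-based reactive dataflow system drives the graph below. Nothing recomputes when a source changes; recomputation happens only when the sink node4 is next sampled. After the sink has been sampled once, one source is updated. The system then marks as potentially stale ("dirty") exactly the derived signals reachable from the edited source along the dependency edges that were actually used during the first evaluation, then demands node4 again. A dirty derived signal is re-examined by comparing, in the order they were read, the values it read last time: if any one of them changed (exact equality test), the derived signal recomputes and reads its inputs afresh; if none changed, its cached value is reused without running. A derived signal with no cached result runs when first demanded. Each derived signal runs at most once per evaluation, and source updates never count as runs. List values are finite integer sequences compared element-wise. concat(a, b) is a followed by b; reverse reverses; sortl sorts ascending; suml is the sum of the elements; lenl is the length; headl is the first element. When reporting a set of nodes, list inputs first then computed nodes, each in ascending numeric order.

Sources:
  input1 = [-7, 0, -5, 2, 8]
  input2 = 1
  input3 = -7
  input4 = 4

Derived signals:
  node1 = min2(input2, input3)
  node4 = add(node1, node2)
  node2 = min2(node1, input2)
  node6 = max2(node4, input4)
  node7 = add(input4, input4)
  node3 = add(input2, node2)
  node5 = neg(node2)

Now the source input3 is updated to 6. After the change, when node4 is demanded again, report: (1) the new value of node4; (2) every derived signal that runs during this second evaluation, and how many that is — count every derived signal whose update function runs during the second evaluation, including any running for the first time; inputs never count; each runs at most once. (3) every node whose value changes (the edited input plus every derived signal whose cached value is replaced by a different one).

New value of node4: 2.
Derived signals that run: node1, node2, node4 — 3 in total.
Values that change: input3, node1, node2, node4.

First evaluation (everything demanded from the output):
  node1 = min2(1, -7) = -7
  node2 = min2(-7, 1) = -7
  node4 = add(-7, -7) = -14

Propagation after the edit:
  node1: runs — input3 -7->6; result 1.
  node2: runs — node1 -7->1; result 1.
  node4: runs — node1 -7->1; node2 -7->1; result 2.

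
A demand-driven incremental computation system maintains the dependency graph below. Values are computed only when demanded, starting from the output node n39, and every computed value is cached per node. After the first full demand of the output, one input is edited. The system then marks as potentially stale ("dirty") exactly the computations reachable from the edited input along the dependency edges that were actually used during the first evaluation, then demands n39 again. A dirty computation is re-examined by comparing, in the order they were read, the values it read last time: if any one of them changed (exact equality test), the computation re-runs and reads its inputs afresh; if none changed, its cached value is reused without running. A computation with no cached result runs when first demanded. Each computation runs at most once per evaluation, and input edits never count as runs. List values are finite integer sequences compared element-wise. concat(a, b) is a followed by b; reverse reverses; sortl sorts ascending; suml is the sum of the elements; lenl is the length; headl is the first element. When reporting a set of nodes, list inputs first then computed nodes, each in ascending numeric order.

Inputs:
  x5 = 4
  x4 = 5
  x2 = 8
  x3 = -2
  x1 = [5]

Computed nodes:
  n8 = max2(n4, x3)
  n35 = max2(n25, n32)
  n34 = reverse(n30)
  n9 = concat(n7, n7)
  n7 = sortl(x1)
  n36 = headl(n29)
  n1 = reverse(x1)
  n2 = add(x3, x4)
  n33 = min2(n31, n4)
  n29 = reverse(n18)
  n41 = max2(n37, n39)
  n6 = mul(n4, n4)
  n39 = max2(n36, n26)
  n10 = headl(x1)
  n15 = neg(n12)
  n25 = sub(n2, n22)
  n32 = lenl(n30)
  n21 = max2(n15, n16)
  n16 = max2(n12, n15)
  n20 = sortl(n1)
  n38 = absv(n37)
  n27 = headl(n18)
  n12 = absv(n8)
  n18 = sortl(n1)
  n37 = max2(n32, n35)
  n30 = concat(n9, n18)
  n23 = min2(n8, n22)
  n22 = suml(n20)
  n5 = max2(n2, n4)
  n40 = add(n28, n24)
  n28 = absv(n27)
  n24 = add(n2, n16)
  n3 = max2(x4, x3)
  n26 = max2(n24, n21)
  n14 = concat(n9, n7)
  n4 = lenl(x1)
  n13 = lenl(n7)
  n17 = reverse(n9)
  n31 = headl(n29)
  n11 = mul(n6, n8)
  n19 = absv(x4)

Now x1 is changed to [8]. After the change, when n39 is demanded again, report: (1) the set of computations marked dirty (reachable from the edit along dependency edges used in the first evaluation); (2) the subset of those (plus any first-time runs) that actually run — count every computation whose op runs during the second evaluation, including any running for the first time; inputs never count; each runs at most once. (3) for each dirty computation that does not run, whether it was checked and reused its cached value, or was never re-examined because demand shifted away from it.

Marked dirty: n1, n4, n8, n12, n15, n16, n18, n21, n24, n26, n29, n36, n39.
Computations that run: n1, n4, n18, n29, n36, n39 — 6 in total.
Checked but reused from cache: n8, n12, n15, n16, n21, n24, n26.
Key observation: the cutoff stops propagation at n8 — its inputs' values are unchanged, so it reuses its cache.

First evaluation (everything demanded from the output):
  n1 = reverse([5]) = [5]
  n2 = add(-2, 5) = 3
  n4 = lenl([5]) = 1
  n8 = max2(1, -2) = 1
  n12 = absv(1) = 1
  n15 = neg(1) = -1
  n16 = max2(1, -1) = 1
  n18 = sortl([5]) = [5]
  n21 = max2(-1, 1) = 1
  n24 = add(3, 1) = 4
  n26 = max2(4, 1) = 4
  n29 = reverse([5]) = [5]
  n36 = headl([5]) = 5
  n39 = max2(5, 4) = 5

Propagation after the edit:
  n1: runs — x1 [5]->[8]; result [8].
  n4: runs — x1 [5]->[8]; result 1 (same value as before).
  n8: checked — values it read are unchanged (n4 unchanged, x3 unchanged); reused cached 1 without running.
  n12: checked — values it read are unchanged (n8 unchanged); reused cached 1 without running.
  n15: checked — values it read are unchanged (n12 unchanged); reused cached -1 without running.
  n16: checked — values it read are unchanged (n12 unchanged, n15 unchanged); reused cached 1 without running.
  n18: runs — n1 [5]->[8]; result [8].
  n21: checked — values it read are unchanged (n15 unchanged, n16 unchanged); reused cached 1 without running.
  n24: checked — values it read are unchanged (n2 unchanged, n16 unchanged); reused cached 4 without running.
  n26: checked — values it read are unchanged (n24 unchanged, n21 unchanged); reused cached 4 without running.
  n29: runs — n18 [5]->[8]; result [8].
  n36: runs — n29 [5]->[8]; result 8.
  n39: runs — n36 5->8; result 8.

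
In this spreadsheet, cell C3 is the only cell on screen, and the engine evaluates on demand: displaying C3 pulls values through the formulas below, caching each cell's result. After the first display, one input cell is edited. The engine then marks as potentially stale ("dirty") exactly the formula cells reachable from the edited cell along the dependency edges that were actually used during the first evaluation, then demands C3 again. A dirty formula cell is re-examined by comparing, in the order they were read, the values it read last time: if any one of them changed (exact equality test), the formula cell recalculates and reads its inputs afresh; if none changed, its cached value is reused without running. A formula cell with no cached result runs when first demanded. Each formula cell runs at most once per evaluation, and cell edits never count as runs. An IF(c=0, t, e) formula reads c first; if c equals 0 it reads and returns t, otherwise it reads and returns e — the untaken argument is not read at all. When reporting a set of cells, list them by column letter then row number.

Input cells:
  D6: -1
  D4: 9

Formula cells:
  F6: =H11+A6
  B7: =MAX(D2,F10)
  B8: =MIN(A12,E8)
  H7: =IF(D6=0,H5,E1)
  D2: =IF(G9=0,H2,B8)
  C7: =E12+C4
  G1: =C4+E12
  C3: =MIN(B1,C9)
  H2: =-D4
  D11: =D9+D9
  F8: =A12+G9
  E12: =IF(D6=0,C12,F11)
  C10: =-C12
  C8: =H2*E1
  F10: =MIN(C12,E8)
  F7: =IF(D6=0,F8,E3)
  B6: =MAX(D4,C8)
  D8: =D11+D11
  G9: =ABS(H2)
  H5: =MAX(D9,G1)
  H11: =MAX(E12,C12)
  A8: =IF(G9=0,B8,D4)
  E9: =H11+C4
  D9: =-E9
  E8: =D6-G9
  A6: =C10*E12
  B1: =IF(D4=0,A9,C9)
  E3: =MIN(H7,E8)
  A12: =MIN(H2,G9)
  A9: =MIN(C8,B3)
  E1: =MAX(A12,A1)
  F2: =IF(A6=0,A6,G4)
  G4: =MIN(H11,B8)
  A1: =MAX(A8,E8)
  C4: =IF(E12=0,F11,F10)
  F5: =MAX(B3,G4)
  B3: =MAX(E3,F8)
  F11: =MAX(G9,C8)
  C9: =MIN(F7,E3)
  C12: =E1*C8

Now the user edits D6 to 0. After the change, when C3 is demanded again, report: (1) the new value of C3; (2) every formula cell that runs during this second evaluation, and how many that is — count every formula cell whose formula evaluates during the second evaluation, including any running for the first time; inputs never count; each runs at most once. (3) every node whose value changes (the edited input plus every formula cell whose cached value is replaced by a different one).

Initial pass — values computed on the first demand:
  H2 = -(9) = -9
  G9 = ABS(-9) = 9
  A8 = IF(G9=0: G9=9 -> else branch D4) = 9
  A12 = MIN(-9, 9) = -9
  E8 = -1 - 9 = -10
  A1 = MAX(9, -10) = 9
  E1 = MAX(-9, 9) = 9
  H7 = IF(D6=0: D6=-1 -> else branch E1) = 9
  E3 = MIN(9, -10) = -10
  F7 = IF(D6=0: D6=-1 -> else branch E3) = -10
  C9 = MIN(-10, -10) = -10
  B1 = IF(D4=0: D4=9 -> else branch C9) = -10
  C3 = MIN(-10, -10) = -10

Second demand — change propagation:
  E8: re-runs because D6 -1->0; new result -9.
  A1: re-runs because E8 -10->-9; new result 9 (unchanged).
  E1: re-examined; everything it read last time is the same (A12 unchanged, A1 unchanged) — cache 9 kept, no run.
  C8: newly demanded (no cache) — executes and yields -81.
  C12: newly demanded (no cache) — executes and yields -729.
  E12: newly demanded (no cache) — executes and yields -729.
  F8: newly demanded (no cache) — executes and yields 0.
  F10: newly demanded (no cache) — executes and yields -729.
  C4: newly demanded (no cache) — executes and yields -729.
  G1: newly demanded (no cache) — executes and yields -1458.
  H11: newly demanded (no cache) — executes and yields -729.
  E9: newly demanded (no cache) — executes and yields -1458.
  D9: newly demanded (no cache) — executes and yields 1458.
  H5: newly demanded (no cache) — executes and yields 1458.
  H7: re-runs because D6 -1->0; new result 1458.
  E3: re-runs because H7 9->1458; E8 -10->-9; new result -9.
  F7: re-runs because D6 -1->0; E3 -10->-9; new result 0.
  C9: re-runs because F7 -10->0; E3 -10->-9; new result -9.
  B1: re-runs because C9 -10->-9; new result -9.
  C3: re-runs because B1 -10->-9; C9 -10->-9; new result -9.

The important point: the flipped condition pulls in fresh nodes; C4, C8, C12, D9, E9, E12, F8, F10, G1, H5, H11 run for the first time.

C3 now evaluates to -9.
Run set: A1, B1, C3, C4, C8, C9, C12, D9, E3, E8, E9, E12, F7, F8, F10, G1, H5, H7, H11 (19 run).
Changed values: B1, C3, C9, D6, E3, E8, F7, H7.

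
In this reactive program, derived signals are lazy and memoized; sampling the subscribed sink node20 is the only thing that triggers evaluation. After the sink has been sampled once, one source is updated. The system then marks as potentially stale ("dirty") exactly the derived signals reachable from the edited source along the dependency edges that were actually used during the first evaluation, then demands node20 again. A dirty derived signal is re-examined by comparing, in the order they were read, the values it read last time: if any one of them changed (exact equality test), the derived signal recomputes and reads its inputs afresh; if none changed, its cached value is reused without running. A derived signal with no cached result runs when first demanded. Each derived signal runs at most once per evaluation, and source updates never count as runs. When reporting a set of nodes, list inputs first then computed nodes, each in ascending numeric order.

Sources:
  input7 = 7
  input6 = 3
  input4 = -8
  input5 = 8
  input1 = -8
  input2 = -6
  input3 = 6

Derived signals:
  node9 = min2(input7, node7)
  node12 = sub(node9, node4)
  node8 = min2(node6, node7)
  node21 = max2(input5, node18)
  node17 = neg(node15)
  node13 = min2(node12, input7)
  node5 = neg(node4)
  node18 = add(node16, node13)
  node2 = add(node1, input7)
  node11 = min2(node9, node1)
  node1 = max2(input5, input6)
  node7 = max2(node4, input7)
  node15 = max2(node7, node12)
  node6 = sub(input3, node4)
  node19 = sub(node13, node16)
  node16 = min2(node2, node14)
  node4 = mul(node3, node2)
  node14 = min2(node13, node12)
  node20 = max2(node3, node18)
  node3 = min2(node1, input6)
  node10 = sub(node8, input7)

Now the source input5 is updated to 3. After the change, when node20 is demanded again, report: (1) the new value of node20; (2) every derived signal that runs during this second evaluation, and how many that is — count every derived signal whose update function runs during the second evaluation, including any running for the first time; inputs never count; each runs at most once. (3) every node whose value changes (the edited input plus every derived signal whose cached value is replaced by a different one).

First demand of the output computes:
  node1 = max2(8, 3) = 8
  node2 = add(8, 7) = 15
  node3 = min2(8, 3) = 3
  node4 = mul(3, 15) = 45
  node7 = max2(45, 7) = 45
  node9 = min2(7, 45) = 7
  node12 = sub(7, 45) = -38
  node13 = min2(-38, 7) = -38
  node14 = min2(-38, -38) = -38
  node16 = min2(15, -38) = -38
  node18 = add(-38, -38) = -76
  node20 = max2(3, -76) = 3

After the edit, cleaning proceeds:
  node1: a read changed (input5 8->3) — executes, giving 3.
  node2: a read changed (node1 8->3) — executes, giving 10.
  node3: a read changed (node1 8->3) — executes, giving 3 — identical to its old value.
  node4: a read changed (node2 15->10) — executes, giving 30.
  node7: a read changed (node4 45->30) — executes, giving 30.
  node9: a read changed (node7 45->30) — executes, giving 7 — identical to its old value.
  node12: a read changed (node4 45->30) — executes, giving -23.
  node13: a read changed (node12 -38->-23) — executes, giving -23.
  node14: a read changed (node13 -38->-23; node12 -38->-23) — executes, giving -23.
  node16: a read changed (node2 15->10; node14 -38->-23) — executes, giving -23.
  node18: a read changed (node16 -38->-23; node13 -38->-23) — executes, giving -46.
  node20: a read changed (node18 -76->-46) — executes, giving 3 — identical to its old value.

Demanding node20 again yields 3.
12 derived signals run: node1, node2, node3, node4, node7, node9, node12, node13, node14, node16, node18, node20.
The nodes whose values change: input5, node1, node2, node4, node7, node12, node13, node14, node16, node18.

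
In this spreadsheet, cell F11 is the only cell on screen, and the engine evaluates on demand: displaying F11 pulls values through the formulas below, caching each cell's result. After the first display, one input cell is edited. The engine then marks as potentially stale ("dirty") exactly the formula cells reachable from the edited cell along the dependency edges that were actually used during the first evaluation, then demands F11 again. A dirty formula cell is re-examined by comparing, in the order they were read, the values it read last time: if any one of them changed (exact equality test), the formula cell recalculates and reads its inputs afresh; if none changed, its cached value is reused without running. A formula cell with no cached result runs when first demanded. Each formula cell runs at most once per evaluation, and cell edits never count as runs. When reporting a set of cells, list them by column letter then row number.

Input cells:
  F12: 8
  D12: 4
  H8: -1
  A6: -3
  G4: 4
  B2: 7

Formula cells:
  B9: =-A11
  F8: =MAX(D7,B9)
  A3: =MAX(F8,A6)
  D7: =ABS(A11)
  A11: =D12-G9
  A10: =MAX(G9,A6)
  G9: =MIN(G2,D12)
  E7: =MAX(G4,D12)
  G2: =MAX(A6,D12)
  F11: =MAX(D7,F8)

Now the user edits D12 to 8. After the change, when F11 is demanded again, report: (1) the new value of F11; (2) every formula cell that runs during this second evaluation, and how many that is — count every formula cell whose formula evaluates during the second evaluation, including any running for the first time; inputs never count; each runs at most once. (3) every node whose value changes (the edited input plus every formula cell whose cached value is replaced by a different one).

F11 now evaluates to 0.
Run set: A11, G2, G9 (3 run).
Changed values: D12, G2, G9.
The important point: A11 recomputes to an identical value, and the output ends up unchanged.

Initial pass — values computed on the first demand:
  G2 = MAX(-3, 4) = 4
  G9 = MIN(4, 4) = 4
  A11 = 4 - 4 = 0
  B9 = -(0) = 0
  D7 = ABS(0) = 0
  F8 = MAX(0, 0) = 0
  F11 = MAX(0, 0) = 0

Second demand — change propagation:
  G2: re-runs because D12 4->8; new result 8.
  G9: re-runs because G2 4->8; D12 4->8; new result 8.
  A11: re-runs because D12 4->8; G9 4->8; new result 0 (unchanged).
  B9: re-examined; everything it read last time is the same (A11 unchanged) — cache 0 kept, no run.
  D7: re-examined; everything it read last time is the same (A11 unchanged) — cache 0 kept, no run.
  F8: re-examined; everything it read last time is the same (D7 unchanged, B9 unchanged) — cache 0 kept, no run.
  F11: re-examined; everything it read last time is the same (D7 unchanged, F8 unchanged) — cache 0 kept, no run.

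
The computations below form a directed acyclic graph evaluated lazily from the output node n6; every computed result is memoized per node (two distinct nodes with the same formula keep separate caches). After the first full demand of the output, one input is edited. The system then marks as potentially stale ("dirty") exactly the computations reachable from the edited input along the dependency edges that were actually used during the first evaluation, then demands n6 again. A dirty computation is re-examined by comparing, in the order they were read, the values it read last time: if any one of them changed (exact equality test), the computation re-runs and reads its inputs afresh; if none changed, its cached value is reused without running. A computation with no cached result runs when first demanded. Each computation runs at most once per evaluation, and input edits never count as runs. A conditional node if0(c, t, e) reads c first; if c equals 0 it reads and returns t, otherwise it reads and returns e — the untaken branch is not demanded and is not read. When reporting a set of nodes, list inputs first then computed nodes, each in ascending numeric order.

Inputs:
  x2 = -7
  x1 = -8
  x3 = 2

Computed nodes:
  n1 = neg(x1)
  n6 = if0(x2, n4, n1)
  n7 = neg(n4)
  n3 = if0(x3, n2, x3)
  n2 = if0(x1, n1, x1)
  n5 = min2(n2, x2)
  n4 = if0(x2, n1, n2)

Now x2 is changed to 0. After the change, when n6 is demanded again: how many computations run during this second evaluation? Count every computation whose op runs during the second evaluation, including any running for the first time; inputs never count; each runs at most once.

First demand of the output computes:
  n1 = neg(-8) = 8
  n6 = if0(x2=-7 -> else branch n1) = 8

After the edit, cleaning proceeds:
  n4: had never run; runs now, result 8.
  n6: a read changed (x2 -7->0) — executes, giving 8 — identical to its old value.

Note the branch switch — n4 had no cache and runs now for the first time.

2 computations run: n4, n6.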